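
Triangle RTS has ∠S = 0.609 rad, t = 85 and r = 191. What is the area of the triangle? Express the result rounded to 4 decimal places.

Area = ½·r·t·sin S ≈ 4643.6.

area ≈ 4643.5958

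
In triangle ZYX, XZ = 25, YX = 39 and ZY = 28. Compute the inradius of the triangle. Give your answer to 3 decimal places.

r ≈ 7.584

Semiperimeter s = (39 + 25 + 28)/2 = 46.
Heron's formula: area = √(46·7·21·18) ≈ 348.88.
Inradius = area/s = 348.88/46 ≈ 7.5843.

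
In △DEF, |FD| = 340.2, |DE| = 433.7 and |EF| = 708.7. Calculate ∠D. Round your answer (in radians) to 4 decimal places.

By the law of cosines, cos D = (|FD|² + |DE|² − |EF|²) / (2·|FD|·|DE|) ≈ -0.67242, so ∠D ≈ 2.308 rad.

∠D ≈ 2.3083 rad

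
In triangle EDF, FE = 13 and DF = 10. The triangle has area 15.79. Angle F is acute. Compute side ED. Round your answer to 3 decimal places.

4.097

From area = ½·DF·FE·sin F, we get sin F = 2·area/(DF·FE) ≈ 0.24292.
Taking the acute solution, ∠F ≈ 14.06°.
Law of cosines then gives ED ≈ 4.0973.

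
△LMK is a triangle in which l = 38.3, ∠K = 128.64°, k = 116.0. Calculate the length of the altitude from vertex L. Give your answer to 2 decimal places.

Law of sines: sin L = l·sin K/k ≈ 0.25789.
Since k ≥ l, only the acute value applies: ∠L ≈ 14.95°.
Then ∠M = 180° − ∠K − ∠L ≈ 36.41°.
Law of sines gives m = k·sin M/sin K ≈ 88.161.
Area = ½·k·l·sin M ≈ 1318.7.
The altitude from L has length 2·area/l ≈ 68.861.

h_L ≈ 68.86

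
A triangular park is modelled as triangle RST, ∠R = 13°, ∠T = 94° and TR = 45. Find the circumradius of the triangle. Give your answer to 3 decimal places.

The third angle is ∠S = 180° − ∠T − ∠R = 73.00°.
Law of sines: ST = TR·sin R/sin S ≈ 10.585.
Law of sines: RS = TR·sin T/sin S ≈ 46.942.
Circumradius = TR/(2 sin S) ≈ 23.528.

23.528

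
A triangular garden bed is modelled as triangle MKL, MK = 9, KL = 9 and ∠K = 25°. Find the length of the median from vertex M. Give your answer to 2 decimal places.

By the law of cosines, LM² = MK² + KL² − 2·MK·KL·cos K = 15.178, so LM ≈ 3.8959.
Median from M: ½√(2·LM² + 2·MK² − KL²) ≈ 5.2763.

m_M ≈ 5.28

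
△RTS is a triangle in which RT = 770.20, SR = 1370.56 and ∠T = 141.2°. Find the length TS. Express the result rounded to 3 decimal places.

682.533

Law of sines: sin S = RT·sin T/SR ≈ 0.35213.
Since SR ≥ RT, only the acute value applies: ∠S ≈ 20.62°.
Then ∠R = 180° − ∠T − ∠S ≈ 18.18°.
Law of sines gives TS = SR·sin R/sin T ≈ 682.53.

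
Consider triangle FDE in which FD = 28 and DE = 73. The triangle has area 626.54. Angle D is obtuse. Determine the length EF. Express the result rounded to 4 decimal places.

From area = ½·FD·DE·sin D, we get sin D = 2·area/(FD·DE) ≈ 0.61305.
Taking the obtuse solution, ∠D ≈ 142.19°.
Law of cosines then gives EF ≈ 96.658.

96.6576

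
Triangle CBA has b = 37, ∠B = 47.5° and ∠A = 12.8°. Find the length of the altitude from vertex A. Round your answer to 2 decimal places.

h_A ≈ 32.14

The third angle is ∠C = 180° − ∠B − ∠A = 119.70°.
Law of sines: c = b·sin C/sin B ≈ 43.592.
Law of sines: a = b·sin A/sin B ≈ 11.118.
Area = ½·b·c·sin A ≈ 178.67.
The altitude from A has length 2·area/a ≈ 32.139.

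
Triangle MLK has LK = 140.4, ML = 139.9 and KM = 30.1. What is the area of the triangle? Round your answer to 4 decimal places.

Semiperimeter s = (140.4 + 30.1 + 139.9)/2 = 155.2.
Heron's formula: area = √(155.2·14.8·125.1·15.3) ≈ 2096.8.

area ≈ 2096.7714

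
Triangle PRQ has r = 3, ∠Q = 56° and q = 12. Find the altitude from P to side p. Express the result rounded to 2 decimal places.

2.49

Law of sines: sin R = r·sin Q/q ≈ 0.20726.
Since q ≥ r, only the acute value applies: ∠R ≈ 11.96°.
Then ∠P = 180° − ∠Q − ∠R ≈ 112.04°.
Law of sines gives p = q·sin P/sin Q ≈ 13.417.
Area = ½·q·r·sin P ≈ 16.685.
The altitude from P has length 2·area/p ≈ 2.4871.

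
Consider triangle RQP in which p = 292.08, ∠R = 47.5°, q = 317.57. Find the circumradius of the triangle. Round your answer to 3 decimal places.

167.264

By the law of cosines, r² = q² + p² − 2·q·p·cos R = 60832, so r ≈ 246.64.
Area = ½·q·p·sin R ≈ 34193.
Circumradius = r/(2 sin R) ≈ 167.26.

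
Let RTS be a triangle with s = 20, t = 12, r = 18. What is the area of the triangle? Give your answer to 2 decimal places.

Semiperimeter p = (18 + 12 + 20)/2 = 25.
Heron's formula: area = √(25·7·13·5) ≈ 106.65.

area ≈ 106.65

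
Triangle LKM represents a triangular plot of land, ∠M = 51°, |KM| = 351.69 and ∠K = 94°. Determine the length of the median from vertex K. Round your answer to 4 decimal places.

m_K ≈ 286.0799

The third angle is ∠L = 180° − ∠K − ∠M = 35.00°.
Law of sines: |ML| = |KM|·sin K/sin L ≈ 611.66.
Law of sines: |LK| = |KM|·sin M/sin L ≈ 476.51.
Median from K: ½√(2·|LK|² + 2·|KM|² − |ML|²) ≈ 286.08.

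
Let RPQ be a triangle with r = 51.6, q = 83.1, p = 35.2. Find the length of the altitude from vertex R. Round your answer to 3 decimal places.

Semiperimeter s = (51.6 + 35.2 + 83.1)/2 = 84.95.
Heron's formula: area = √(84.95·33.35·49.75·1.85) ≈ 510.64.
The altitude from R has length 2·area/r ≈ 19.792.

19.792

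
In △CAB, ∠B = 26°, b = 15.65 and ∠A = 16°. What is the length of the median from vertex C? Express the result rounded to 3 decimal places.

The third angle is ∠C = 180° − ∠A − ∠B = 138.00°.
Law of sines: c = b·sin C/sin B ≈ 23.888.
Law of sines: a = b·sin A/sin B ≈ 9.8403.
Median from C: ½√(2·a² + 2·b² − c²) ≈ 5.3119.

m_C ≈ 5.312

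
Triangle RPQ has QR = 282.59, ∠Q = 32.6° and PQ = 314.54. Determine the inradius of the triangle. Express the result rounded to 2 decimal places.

r ≈ 62.40

By the law of cosines, RP² = PQ² + QR² − 2·PQ·QR·cos Q = 29028, so RP ≈ 170.38.
Area = ½·PQ·QR·sin Q ≈ 23945.
Semiperimeter s = (314.54+282.59+170.38)/2 = 383.75.
Inradius = area/s = 23945/383.75 ≈ 62.396.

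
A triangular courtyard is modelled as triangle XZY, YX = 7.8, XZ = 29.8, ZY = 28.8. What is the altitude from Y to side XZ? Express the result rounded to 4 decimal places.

h_Y ≈ 7.5382

Semiperimeter s = (28.8 + 7.8 + 29.8)/2 = 33.2.
Heron's formula: area = √(33.2·4.4·25.4·3.4) ≈ 112.32.
The altitude from Y has length 2·area/XZ ≈ 7.5382.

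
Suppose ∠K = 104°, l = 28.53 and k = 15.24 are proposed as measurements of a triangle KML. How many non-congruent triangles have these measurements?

0

l·sin K = 28.53·sin(104°) ≈ 27.68.
Since ∠K is not acute, a triangle exists only if k > l; here k ≤ l, so there is no triangle.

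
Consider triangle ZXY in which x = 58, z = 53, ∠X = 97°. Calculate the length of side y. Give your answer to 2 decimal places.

17.97

Law of sines: sin Z = z·sin X/x ≈ 0.90698.
Since x ≥ z, only the acute value applies: ∠Z ≈ 65.09°.
Then ∠Y = 180° − ∠X − ∠Z ≈ 17.91°.
Law of sines gives y = x·sin Y/sin X ≈ 17.969.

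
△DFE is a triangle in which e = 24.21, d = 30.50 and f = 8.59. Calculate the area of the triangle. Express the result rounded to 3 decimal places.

Semiperimeter s = (30.5 + 8.59 + 24.21)/2 = 31.65.
Heron's formula: area = √(31.65·1.15·23.06·7.44) ≈ 79.023.

area ≈ 79.023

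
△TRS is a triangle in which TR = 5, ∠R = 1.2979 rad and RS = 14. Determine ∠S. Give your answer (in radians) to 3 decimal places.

∠S ≈ 0.364 rad

By the law of cosines, ST² = TR² + RS² − 2·TR·RS·cos R = 183.27, so ST ≈ 13.538.
Law of cosines again: cos S = (RS² + ST² − TR²)/(2·RS·ST) ≈ 0.93461, so ∠S ≈ 0.3636 rad.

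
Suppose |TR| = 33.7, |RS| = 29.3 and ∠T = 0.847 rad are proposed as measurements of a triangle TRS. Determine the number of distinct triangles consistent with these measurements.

|TR|·sin T = 33.7·sin(0.847 rad) ≈ 25.25.
Since |TR| sin T < |RS| < |TR| (25.25 < 29.3 < 33.7), two triangles exist.

2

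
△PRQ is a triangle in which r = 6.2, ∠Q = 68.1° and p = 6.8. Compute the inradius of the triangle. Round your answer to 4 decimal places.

1.9274

By the law of cosines, q² = p² + r² − 2·p·r·cos Q = 53.23, so q ≈ 7.2959.
Area = ½·p·r·sin Q ≈ 19.559.
Semiperimeter s = (6.8+6.2+7.2959)/2 = 10.148.
Inradius = area/s = 19.559/10.148 ≈ 1.9274.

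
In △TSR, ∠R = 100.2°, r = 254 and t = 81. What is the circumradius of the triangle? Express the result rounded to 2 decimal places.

129.04

Law of sines: sin T = t·sin R/r ≈ 0.31386.
Since r ≥ t, only the acute value applies: ∠T ≈ 18.29°.
Then ∠S = 180° − ∠R − ∠T ≈ 61.51°.
Law of sines gives s = r·sin S/sin R ≈ 226.82.
Circumradius = r/(2 sin R) ≈ 129.04.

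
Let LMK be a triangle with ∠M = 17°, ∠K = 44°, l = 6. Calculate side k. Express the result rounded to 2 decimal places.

4.77

The third angle is ∠L = 180° − ∠M − ∠K = 119.00°.
Law of sines: k = l·sin K/sin L ≈ 4.7654.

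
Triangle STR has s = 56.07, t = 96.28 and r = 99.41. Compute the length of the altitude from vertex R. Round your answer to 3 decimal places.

h_R ≈ 52.791

Semiperimeter p = (56.07 + 96.28 + 99.41)/2 = 125.88.
Heron's formula: area = √(125.88·69.81·29.6·26.47) ≈ 2624.
The altitude from R has length 2·area/r ≈ 52.791.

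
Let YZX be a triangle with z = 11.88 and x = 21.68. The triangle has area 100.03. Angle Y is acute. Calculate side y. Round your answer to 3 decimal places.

From area = ½·z·x·sin Y, we get sin Y = 2·area/(z·x) ≈ 0.77676.
Taking the acute solution, ∠Y ≈ 0.889 rad.
Law of cosines then gives y ≈ 16.933.

16.933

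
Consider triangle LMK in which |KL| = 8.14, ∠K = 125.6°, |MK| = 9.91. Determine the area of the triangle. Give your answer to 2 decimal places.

Area = ½·|MK|·|KL|·sin K ≈ 32.795.

area ≈ 32.80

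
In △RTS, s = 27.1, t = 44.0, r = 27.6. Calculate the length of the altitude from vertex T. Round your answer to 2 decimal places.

16.25

Semiperimeter p = (27.6 + 44 + 27.1)/2 = 49.35.
Heron's formula: area = √(49.35·21.75·5.35·22.25) ≈ 357.45.
The altitude from T has length 2·area/t ≈ 16.248.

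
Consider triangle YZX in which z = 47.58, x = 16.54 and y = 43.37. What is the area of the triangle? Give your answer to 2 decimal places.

Semiperimeter s = (43.37 + 47.58 + 16.54)/2 = 53.745.
Heron's formula: area = √(53.745·10.375·6.165·37.205) ≈ 357.63.

357.63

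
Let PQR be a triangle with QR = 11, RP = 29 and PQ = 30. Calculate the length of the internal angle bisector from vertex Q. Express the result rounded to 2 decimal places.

By the law of cosines, cos Q = (PQ² + QR² − RP²) / (2·PQ·QR) ≈ 0.27273, so ∠Q ≈ 1.295 rad.
The bisector from Q has length 2·PQ·QR·cos(∠Q/2)/(PQ+QR) ≈ 12.841.

t_Q ≈ 12.84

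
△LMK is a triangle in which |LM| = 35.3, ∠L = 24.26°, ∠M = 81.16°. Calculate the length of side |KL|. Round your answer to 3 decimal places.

The third angle is ∠K = 180° − ∠L − ∠M = 74.58°.
Law of sines: |KL| = |LM|·sin M/sin K ≈ 36.183.

36.183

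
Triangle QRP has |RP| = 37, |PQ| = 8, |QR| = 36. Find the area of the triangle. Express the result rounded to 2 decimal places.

area ≈ 143.98

Semiperimeter s = (37 + 8 + 36)/2 = 40.5.
Heron's formula: area = √(40.5·3.5·32.5·4.5) ≈ 143.98.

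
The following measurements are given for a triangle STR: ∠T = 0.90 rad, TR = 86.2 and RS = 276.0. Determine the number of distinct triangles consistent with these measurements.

1

TR·sin T = 86.2·sin(0.90 rad) ≈ 67.52.
Since RS ≥ TR, exactly one triangle exists.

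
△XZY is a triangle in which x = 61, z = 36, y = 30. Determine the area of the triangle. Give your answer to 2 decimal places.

Semiperimeter s = (61 + 36 + 30)/2 = 63.5.
Heron's formula: area = √(63.5·2.5·27.5·33.5) ≈ 382.42.

382.42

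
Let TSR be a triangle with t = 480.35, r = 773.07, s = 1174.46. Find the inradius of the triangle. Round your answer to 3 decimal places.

Semiperimeter p = (480.35 + 1174.5 + 773.07)/2 = 1213.9.
Heron's formula: area = √(1213.9·733.59·39.48·440.87) ≈ 1.245e+05.
Inradius = area/p = 1.245e+05/1213.9 ≈ 102.56.

102.559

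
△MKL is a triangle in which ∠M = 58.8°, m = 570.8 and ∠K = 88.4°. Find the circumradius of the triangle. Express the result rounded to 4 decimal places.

R ≈ 333.6590

The third angle is ∠L = 180° − ∠M − ∠K = 32.80°.
Law of sines: k = m·sin K/sin M ≈ 667.06.
Law of sines: l = m·sin L/sin M ≈ 361.49.
Circumradius = m/(2 sin M) ≈ 333.66.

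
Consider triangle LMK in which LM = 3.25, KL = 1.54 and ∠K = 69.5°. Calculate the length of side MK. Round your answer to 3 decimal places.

3.452

Law of sines: sin M = KL·sin K/LM ≈ 0.44384.
Since LM ≥ KL, only the acute value applies: ∠M ≈ 26.35°.
Then ∠L = 180° − ∠K − ∠M ≈ 84.15°.
Law of sines gives MK = LM·sin L/sin K ≈ 3.4517.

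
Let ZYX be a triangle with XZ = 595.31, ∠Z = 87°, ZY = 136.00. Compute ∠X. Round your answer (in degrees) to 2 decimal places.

By the law of cosines, YX² = XZ² + ZY² − 2·XZ·ZY·cos Z = 3.6442e+05, so YX ≈ 603.67.
Law of cosines again: cos X = (YX² + XZ² − ZY²)/(2·YX·XZ) ≈ 0.97436, so ∠X ≈ 13.00°.

∠X ≈ 13.00°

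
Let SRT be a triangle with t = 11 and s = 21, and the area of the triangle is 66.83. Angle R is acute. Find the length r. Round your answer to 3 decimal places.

13.609

From area = ½·t·s·sin R, we get sin R = 2·area/(t·s) ≈ 0.57861.
Taking the acute solution, ∠R ≈ 35.35°.
Law of cosines then gives r ≈ 13.609.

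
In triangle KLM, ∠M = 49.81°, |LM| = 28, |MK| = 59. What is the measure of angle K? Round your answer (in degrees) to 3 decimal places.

27.590

By the law of cosines, |KL|² = |LM|² + |MK|² − 2·|LM|·|MK|·cos M = 2132.8, so |KL| ≈ 46.183.
Law of cosines again: cos K = (|MK|² + |KL|² − |LM|²)/(2·|MK|·|KL|) ≈ 0.88628, so ∠K ≈ 27.59°.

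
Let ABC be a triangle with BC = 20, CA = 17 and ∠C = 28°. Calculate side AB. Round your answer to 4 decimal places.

By the law of cosines, AB² = BC² + CA² − 2·BC·CA·cos C = 88.596, so AB ≈ 9.4125.

9.4125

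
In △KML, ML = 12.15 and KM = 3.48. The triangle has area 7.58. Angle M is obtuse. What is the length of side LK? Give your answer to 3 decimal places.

From area = ½·KM·ML·sin M, we get sin M = 2·area/(KM·ML) ≈ 0.35855.
Taking the obtuse solution, ∠M ≈ 2.775 rad.
Law of cosines then gives LK ≈ 15.449.

15.449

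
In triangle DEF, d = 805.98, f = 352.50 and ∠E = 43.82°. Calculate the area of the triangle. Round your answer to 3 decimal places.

Area = ½·f·d·sin E ≈ 98357.

98357.472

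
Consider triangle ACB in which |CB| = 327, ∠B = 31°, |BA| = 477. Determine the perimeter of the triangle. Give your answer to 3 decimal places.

perimeter ≈ 1062.955

By the law of cosines, |AC|² = |CB|² + |BA|² − 2·|CB|·|BA|·cos B = 67058, so |AC| ≈ 258.96.
Semiperimeter s = (327+477+258.96)/2 = 531.48.
Perimeter = 327 + 477 + 258.96 = 1063.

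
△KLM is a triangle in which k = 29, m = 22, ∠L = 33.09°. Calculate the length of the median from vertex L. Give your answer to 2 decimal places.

m_L ≈ 24.46

By the law of cosines, l² = m² + k² − 2·m·k·cos L = 255.95, so l ≈ 15.998.
Median from L: ½√(2·m² + 2·k² − l²) ≈ 24.465.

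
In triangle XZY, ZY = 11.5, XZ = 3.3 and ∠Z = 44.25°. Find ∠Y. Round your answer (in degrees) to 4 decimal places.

By the law of cosines, YX² = XZ² + ZY² − 2·XZ·ZY·cos Z = 88.773, so YX ≈ 9.4219.
Law of cosines again: cos Y = (ZY² + YX² − XZ²)/(2·ZY·YX) ≈ 0.96967, so ∠Y ≈ 14.15°.

14.1463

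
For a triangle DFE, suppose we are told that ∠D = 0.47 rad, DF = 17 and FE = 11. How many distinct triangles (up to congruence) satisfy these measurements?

DF·sin D = 17·sin(0.47 rad) ≈ 7.699.
Since DF sin D < FE < DF (7.699 < 11 < 17), two triangles exist.

2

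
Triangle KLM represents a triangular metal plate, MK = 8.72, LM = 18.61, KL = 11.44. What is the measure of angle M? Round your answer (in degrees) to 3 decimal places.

26.086

By the law of cosines, cos M = (LM² + MK² − KL²) / (2·LM·MK) ≈ 0.89813, so ∠M ≈ 26.09°.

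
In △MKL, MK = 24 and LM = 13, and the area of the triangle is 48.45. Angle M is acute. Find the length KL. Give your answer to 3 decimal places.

From area = ½·LM·MK·sin M, we get sin M = 2·area/(LM·MK) ≈ 0.31058.
Taking the acute solution, ∠M ≈ 18.09°.
Law of cosines then gives KL ≈ 12.323.

12.323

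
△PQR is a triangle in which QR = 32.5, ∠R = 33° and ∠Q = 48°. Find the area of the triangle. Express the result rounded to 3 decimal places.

216.421

The third angle is ∠P = 180° − ∠Q − ∠R = 99.00°.
Law of sines: RP = QR·sin Q/sin P ≈ 24.453.
Law of sines: PQ = QR·sin R/sin P ≈ 17.921.
Area = ½·QR·RP·sin R ≈ 216.42.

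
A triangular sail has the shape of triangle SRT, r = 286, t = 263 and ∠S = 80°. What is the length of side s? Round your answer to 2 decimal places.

353.33

By the law of cosines, s² = r² + t² − 2·r·t·cos S = 1.2484e+05, so s ≈ 353.33.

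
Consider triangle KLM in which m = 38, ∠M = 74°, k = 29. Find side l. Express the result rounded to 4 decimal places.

Law of sines: sin K = k·sin M/m ≈ 0.73359.
Since m ≥ k, only the acute value applies: ∠K ≈ 47.19°.
Then ∠L = 180° − ∠M − ∠K ≈ 58.81°.
Law of sines gives l = m·sin L/sin M ≈ 33.818.

33.8178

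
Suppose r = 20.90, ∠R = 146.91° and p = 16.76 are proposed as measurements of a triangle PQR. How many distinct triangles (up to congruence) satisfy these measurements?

1

p·sin R = 16.76·sin(146.91°) ≈ 9.15.
Since ∠R is not acute, a triangle exists only if r > p; here r > p, so there is exactly one triangle.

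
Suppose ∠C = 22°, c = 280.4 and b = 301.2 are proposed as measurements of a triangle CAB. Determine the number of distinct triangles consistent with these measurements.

b·sin C = 301.2·sin(22°) ≈ 112.8.
Since b sin C < c < b (112.8 < 280.4 < 301.2), two triangles exist.

2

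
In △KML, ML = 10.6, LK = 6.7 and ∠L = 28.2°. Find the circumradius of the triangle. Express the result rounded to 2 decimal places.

By the law of cosines, KM² = ML² + LK² − 2·ML·LK·cos L = 32.07, so KM ≈ 5.663.
Area = ½·ML·LK·sin L ≈ 16.78.
Circumradius = KM/(2 sin L) ≈ 5.992.

R ≈ 5.99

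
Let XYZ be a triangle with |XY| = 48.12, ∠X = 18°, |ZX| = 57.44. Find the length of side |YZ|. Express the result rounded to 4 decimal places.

By the law of cosines, |YZ|² = |ZX|² + |XY|² − 2·|ZX|·|XY|·cos X = 357.42, so |YZ| ≈ 18.906.

18.9056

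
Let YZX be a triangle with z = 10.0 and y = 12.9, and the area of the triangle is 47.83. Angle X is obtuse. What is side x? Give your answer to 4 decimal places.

From area = ½·y·z·sin X, we get sin X = 2·area/(y·z) ≈ 0.74155.
Taking the obtuse solution, ∠X ≈ 132.14°.
Law of cosines then gives x ≈ 20.964.

20.9643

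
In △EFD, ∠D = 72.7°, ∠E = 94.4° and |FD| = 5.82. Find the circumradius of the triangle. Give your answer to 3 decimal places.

The third angle is ∠F = 180° − ∠D − ∠E = 12.90°.
Law of sines: |DE| = |FD|·sin F/sin E ≈ 1.3032.
Law of sines: |EF| = |FD|·sin D/sin E ≈ 5.5731.
Circumradius = |FD|/(2 sin E) ≈ 2.9186.

R ≈ 2.919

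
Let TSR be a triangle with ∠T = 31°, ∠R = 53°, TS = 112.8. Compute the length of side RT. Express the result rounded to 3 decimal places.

140.467

The third angle is ∠S = 180° − ∠R − ∠T = 96.00°.
Law of sines: RT = TS·sin S/sin R ≈ 140.47.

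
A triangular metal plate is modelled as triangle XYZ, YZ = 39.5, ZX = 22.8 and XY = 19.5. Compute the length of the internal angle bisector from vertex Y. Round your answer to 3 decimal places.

By the law of cosines, cos Y = (XY² + YZ² − ZX²) / (2·XY·YZ) ≈ 0.92221, so ∠Y ≈ 22.75°.
The bisector from Y has length 2·XY·YZ·cos(∠Y/2)/(XY+YZ) ≈ 25.597.

t_Y ≈ 25.597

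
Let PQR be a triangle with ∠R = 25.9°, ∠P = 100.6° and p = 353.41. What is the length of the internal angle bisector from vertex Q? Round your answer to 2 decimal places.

t_Q ≈ 194.19

The third angle is ∠Q = 180° − ∠R − ∠P = 53.50°.
Law of sines: q = p·sin Q/sin P ≈ 289.02.
Law of sines: r = p·sin R/sin P ≈ 157.05.
The bisector from Q has length 2·r·p·cos(∠Q/2)/(r+p) ≈ 194.19.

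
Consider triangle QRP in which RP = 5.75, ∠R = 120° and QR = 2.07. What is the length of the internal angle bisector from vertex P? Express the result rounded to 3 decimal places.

6.268

By the law of cosines, PQ² = QR² + RP² − 2·QR·RP·cos R = 49.25, so PQ ≈ 7.0178.
Law of cosines again: cos P = (RP² + PQ² − QR²)/(2·RP·PQ) ≈ 0.96682, so ∠P ≈ 14.80°.
The bisector from P has length 2·RP·PQ·cos(∠P/2)/(RP+PQ) ≈ 6.2683.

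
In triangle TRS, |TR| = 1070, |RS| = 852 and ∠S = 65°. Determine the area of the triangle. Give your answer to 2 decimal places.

area ≈ 424996.14

Law of sines: sin T = |RS|·sin S/|TR| ≈ 0.72166.
Since |TR| ≥ |RS|, only the acute value applies: ∠T ≈ 46.19°.
Then ∠R = 180° − ∠S − ∠T ≈ 68.81°.
Law of sines gives |ST| = |TR|·sin R/sin S ≈ 1100.8.
Area = ½·|TR|·|RS|·sin R ≈ 4.25e+05.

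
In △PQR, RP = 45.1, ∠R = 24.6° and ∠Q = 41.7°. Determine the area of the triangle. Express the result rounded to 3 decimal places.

The third angle is ∠P = 180° − ∠Q − ∠R = 113.70°.
Law of sines: QR = RP·sin P/sin Q ≈ 62.078.
Law of sines: PQ = RP·sin R/sin Q ≈ 28.222.
Area = ½·RP·QR·sin R ≈ 582.74.

582.737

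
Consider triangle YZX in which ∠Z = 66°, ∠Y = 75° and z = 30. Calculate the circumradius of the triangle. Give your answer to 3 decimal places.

16.420

The third angle is ∠X = 180° − ∠Y − ∠Z = 39.00°.
Law of sines: y = z·sin Y/sin Z ≈ 31.72.
Law of sines: x = z·sin X/sin Z ≈ 20.666.
Circumradius = z/(2 sin Z) ≈ 16.42.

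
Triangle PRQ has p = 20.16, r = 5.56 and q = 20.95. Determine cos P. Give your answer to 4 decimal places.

cos P ≈ 0.2721

By the law of cosines, cos P = (r² + q² − p²) / (2·r·q) ≈ 0.27210, so ∠P ≈ 74.21°.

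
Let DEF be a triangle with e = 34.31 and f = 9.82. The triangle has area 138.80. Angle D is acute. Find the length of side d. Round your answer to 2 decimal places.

From area = ½·e·f·sin D, we get sin D = 2·area/(e·f) ≈ 0.82392.
Taking the acute solution, ∠D ≈ 55.48°.
Law of cosines then gives d ≈ 29.862.

29.86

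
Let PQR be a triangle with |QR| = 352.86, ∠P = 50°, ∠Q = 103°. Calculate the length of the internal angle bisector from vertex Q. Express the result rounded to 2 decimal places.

163.48

The third angle is ∠R = 180° − ∠P − ∠Q = 27.00°.
Law of sines: |RP| = |QR|·sin Q/sin P ≈ 448.82.
Law of sines: |PQ| = |QR|·sin R/sin P ≈ 209.12.
The bisector from Q has length 2·|PQ|·|QR|·cos(∠Q/2)/(|PQ|+|QR|) ≈ 163.48.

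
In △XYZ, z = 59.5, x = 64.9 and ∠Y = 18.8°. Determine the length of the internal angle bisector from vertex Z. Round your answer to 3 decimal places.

t_Z ≈ 26.631

By the law of cosines, y² = z² + x² − 2·z·x·cos Y = 441.19, so y ≈ 21.005.
Law of cosines again: cos Z = (x² + y² − z²)/(2·x·y) ≈ 0.40821, so ∠Z ≈ 65.91°.
The bisector from Z has length 2·x·y·cos(∠Z/2)/(x+y) ≈ 26.631.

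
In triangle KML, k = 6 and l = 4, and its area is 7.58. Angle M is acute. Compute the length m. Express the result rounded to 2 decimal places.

3.85

From area = ½·l·k·sin M, we get sin M = 2·area/(l·k) ≈ 0.63167.
Taking the acute solution, ∠M ≈ 39.17°.
Law of cosines then gives m ≈ 3.8456.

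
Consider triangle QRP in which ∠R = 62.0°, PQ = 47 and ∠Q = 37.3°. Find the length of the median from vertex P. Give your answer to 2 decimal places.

The third angle is ∠P = 180° − ∠Q − ∠R = 80.70°.
Law of sines: RP = PQ·sin Q/sin R ≈ 32.257.
Law of sines: QR = PQ·sin P/sin R ≈ 52.531.
Median from P: ½√(2·RP² + 2·PQ² − QR²) ≈ 30.576.

30.58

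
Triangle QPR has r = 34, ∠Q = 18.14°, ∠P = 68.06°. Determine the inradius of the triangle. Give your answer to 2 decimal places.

4.39

The third angle is ∠R = 180° − ∠Q − ∠P = 93.80°.
Law of sines: q = r·sin Q/sin R ≈ 10.609.
Law of sines: p = r·sin P/sin R ≈ 31.607.
Area = ½·r·q·sin P ≈ 167.29.
Semiperimeter s = (10.609+31.607+34)/2 = 38.108.
Inradius = area/s = 167.29/38.108 ≈ 4.3899.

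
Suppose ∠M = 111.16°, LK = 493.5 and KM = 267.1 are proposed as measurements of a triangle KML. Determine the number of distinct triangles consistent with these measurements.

KM·sin M = 267.1·sin(111.16°) ≈ 249.1.
Since ∠M is not acute, a triangle exists only if LK > KM; here LK > KM, so there is exactly one triangle.

1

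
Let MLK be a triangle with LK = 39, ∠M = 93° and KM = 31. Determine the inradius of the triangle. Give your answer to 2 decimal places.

Law of sines: sin L = KM·sin M/LK ≈ 0.79378.
Since LK ≥ KM, only the acute value applies: ∠L ≈ 52.54°.
Then ∠K = 180° − ∠M − ∠L ≈ 34.46°.
Law of sines gives ML = LK·sin K/sin M ≈ 22.097.
Area = ½·LK·KM·sin K ≈ 342.04.
Semiperimeter s = (39+31+22.097)/2 = 46.049.
Inradius = area/s = 342.04/46.049 ≈ 7.4278.

r ≈ 7.43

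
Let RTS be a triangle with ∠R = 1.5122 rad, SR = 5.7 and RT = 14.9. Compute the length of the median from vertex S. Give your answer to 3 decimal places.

m_S ≈ 9.111

By the law of cosines, TS² = SR² + RT² − 2·SR·RT·cos R = 244.55, so TS ≈ 15.638.
Median from S: ½√(2·TS² + 2·SR² − RT²) ≈ 9.1115.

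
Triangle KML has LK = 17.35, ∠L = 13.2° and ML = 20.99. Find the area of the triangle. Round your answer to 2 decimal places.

Area = ½·ML·LK·sin L ≈ 41.58.

41.58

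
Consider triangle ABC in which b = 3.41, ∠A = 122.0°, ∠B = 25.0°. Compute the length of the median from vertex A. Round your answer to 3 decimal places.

The third angle is ∠C = 180° − ∠A − ∠B = 33.00°.
Law of sines: a = b·sin A/sin B ≈ 6.8427.
Law of sines: c = b·sin C/sin B ≈ 4.3946.
Median from A: ½√(2·b² + 2·c² − a²) ≈ 1.9402.

m_A ≈ 1.940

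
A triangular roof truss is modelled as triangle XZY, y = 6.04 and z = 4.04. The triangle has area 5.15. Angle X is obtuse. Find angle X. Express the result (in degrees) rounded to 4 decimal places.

∠X ≈ 155.0325°

From area = ½·z·y·sin X, we get sin X = 2·area/(z·y) ≈ 0.42210.
Taking the obtuse solution, ∠X ≈ 155.03°.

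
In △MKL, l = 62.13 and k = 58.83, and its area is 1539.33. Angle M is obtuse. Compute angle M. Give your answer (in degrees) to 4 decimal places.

From area = ½·k·l·sin M, we get sin M = 2·area/(k·l) ≈ 0.84229.
Taking the obtuse solution, ∠M ≈ 122.62°.

122.6173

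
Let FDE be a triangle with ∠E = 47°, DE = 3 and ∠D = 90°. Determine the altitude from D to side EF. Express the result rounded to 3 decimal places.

The third angle is ∠F = 180° − ∠D − ∠E = 43.00°.
Law of sines: EF = DE·sin D/sin F ≈ 4.3988.
Law of sines: FD = DE·sin E/sin F ≈ 3.2171.
Area = ½·DE·EF·sin E ≈ 4.8257.
The altitude from D has length 2·area/EF ≈ 2.1941.

2.194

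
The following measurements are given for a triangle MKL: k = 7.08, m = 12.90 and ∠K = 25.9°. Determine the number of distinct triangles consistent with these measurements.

2

m·sin K = 12.90·sin(25.9°) ≈ 5.635.
Since m sin K < k < m (5.635 < 7.08 < 12.90), two triangles exist.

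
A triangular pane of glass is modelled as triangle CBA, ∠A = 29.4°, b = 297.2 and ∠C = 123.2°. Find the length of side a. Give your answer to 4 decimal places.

The third angle is ∠B = 180° − ∠A − ∠C = 27.40°.
Law of sines: a = b·sin A/sin B ≈ 317.03.

317.0288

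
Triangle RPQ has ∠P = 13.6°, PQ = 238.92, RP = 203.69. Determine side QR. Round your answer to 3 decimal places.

63.010

By the law of cosines, QR² = RP² + PQ² − 2·RP·PQ·cos P = 3970.2, so QR ≈ 63.01.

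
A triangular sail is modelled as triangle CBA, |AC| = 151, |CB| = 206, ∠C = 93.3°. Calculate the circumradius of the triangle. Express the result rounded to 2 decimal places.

By the law of cosines, |BA|² = |AC|² + |CB|² − 2·|AC|·|CB|·cos C = 68818, so |BA| ≈ 262.33.
Area = ½·|AC|·|CB|·sin C ≈ 15527.
Circumradius = |BA|/(2 sin C) ≈ 131.38.

131.38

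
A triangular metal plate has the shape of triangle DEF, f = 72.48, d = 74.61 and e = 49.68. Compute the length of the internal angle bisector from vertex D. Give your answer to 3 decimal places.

By the law of cosines, cos D = (e² + f² − d²) / (2·e·f) ≈ 0.29921, so ∠D ≈ 72.59°.
The bisector from D has length 2·e·f·cos(∠D/2)/(e+f) ≈ 47.514.

t_D ≈ 47.514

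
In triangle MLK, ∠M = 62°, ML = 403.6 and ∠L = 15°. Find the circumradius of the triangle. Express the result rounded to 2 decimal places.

207.11

The third angle is ∠K = 180° − ∠M − ∠L = 103.00°.
Law of sines: LK = ML·sin M/sin K ≈ 365.73.
Law of sines: KM = ML·sin L/sin K ≈ 107.21.
Circumradius = ML/(2 sin K) ≈ 207.11.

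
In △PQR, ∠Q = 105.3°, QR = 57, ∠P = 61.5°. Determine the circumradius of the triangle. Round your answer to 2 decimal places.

The third angle is ∠R = 180° − ∠P − ∠Q = 13.20°.
Law of sines: RP = QR·sin Q/sin P ≈ 62.561.
Law of sines: PQ = QR·sin R/sin P ≈ 14.811.
Circumradius = QR/(2 sin P) ≈ 32.43.

32.43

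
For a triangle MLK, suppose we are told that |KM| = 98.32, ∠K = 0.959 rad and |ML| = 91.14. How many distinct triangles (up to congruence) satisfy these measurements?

2

|KM|·sin K = 98.32·sin(0.959 rad) ≈ 80.49.
Since |KM| sin K < |ML| < |KM| (80.49 < 91.14 < 98.32), two triangles exist.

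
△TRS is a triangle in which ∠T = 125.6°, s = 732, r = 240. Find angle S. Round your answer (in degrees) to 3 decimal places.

By the law of cosines, t² = r² + s² − 2·r·s·cos T = 7.9796e+05, so t ≈ 893.29.
Law of cosines again: cos S = (t² + r² − s²)/(2·t·r) ≈ 0.74569, so ∠S ≈ 41.78°.

∠S ≈ 41.782°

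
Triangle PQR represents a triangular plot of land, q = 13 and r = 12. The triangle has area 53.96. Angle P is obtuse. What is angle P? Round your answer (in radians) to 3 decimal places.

2.378

From area = ½·q·r·sin P, we get sin P = 2·area/(q·r) ≈ 0.69179.
Taking the obtuse solution, ∠P ≈ 2.378 rad.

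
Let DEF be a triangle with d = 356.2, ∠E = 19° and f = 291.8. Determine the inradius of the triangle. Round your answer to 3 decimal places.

43.811

By the law of cosines, e² = f² + d² − 2·f·d·cos E = 15473, so e ≈ 124.39.
Area = ½·f·d·sin E ≈ 16920.
Semiperimeter s = (356.2+124.39+291.8)/2 = 386.19.
Inradius = area/s = 16920/386.19 ≈ 43.811.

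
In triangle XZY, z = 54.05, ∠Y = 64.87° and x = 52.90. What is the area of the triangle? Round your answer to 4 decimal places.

area ≈ 1294.3038

Area = ½·x·z·sin Y ≈ 1294.3.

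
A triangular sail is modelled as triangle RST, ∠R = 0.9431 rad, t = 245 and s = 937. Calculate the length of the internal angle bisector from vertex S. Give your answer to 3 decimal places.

211.024

By the law of cosines, r² = s² + t² − 2·s·t·cos R = 6.6836e+05, so r ≈ 817.53.
Law of cosines again: cos S = (t² + r² − s²)/(2·t·r) ≈ -0.37342, so ∠S ≈ 1.9535 rad.
The bisector from S has length 2·t·r·cos(∠S/2)/(t+r) ≈ 211.02.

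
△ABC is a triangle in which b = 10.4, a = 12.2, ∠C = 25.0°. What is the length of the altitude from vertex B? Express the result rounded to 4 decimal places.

By the law of cosines, c² = a² + b² − 2·a·b·cos C = 27.015, so c ≈ 5.1976.
Area = ½·a·b·sin C ≈ 26.811.
The altitude from B has length 2·area/b ≈ 5.1559.

h_B ≈ 5.1559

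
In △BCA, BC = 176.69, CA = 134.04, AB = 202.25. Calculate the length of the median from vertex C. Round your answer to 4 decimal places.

Median from C: ½√(2·BC² + 2·CA² − AB²) ≈ 119.86.

119.8615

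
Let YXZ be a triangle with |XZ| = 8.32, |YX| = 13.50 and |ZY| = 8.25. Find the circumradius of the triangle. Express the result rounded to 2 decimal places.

7.14

By the law of cosines, cos Y = (|ZY|² + |YX|² − |XZ|²) / (2·|ZY|·|YX|) ≈ 0.81297, so ∠Y ≈ 35.61°.
Circumradius = |XZ|/(2 sin Y) ≈ 7.1441.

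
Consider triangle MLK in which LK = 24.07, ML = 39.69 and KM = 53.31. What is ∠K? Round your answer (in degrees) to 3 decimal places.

44.002

By the law of cosines, cos K = (LK² + KM² − ML²) / (2·LK·KM) ≈ 0.71932, so ∠K ≈ 44.00°.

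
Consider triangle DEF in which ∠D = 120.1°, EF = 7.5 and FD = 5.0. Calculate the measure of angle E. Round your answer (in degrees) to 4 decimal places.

Law of sines: sin E = FD·sin D/EF ≈ 0.57677.
Since EF ≥ FD, only the acute value applies: ∠E ≈ 35.22°.
Then ∠F = 180° − ∠D − ∠E ≈ 24.68°.

35.2235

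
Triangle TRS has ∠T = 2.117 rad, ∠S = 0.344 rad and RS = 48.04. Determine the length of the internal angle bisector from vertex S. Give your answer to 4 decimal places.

The third angle is ∠R = π − ∠S − ∠T = 0.681 rad.
Law of sines: ST = RS·sin R/sin T ≈ 35.377.
Law of sines: TR = RS·sin S/sin T ≈ 18.96.
The bisector from S has length 2·RS·ST·cos(∠S/2)/(RS+ST) ≈ 40.146.

t_S ≈ 40.1458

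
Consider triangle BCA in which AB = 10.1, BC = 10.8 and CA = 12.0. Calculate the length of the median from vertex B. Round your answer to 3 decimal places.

m_B ≈ 8.563

Median from B: ½√(2·AB² + 2·BC² − CA²) ≈ 8.563.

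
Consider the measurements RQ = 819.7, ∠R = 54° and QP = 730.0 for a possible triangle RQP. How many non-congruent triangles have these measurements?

2

RQ·sin R = 819.7·sin(54°) ≈ 663.2.
Since RQ sin R < QP < RQ (663.2 < 730.0 < 819.7), two triangles exist.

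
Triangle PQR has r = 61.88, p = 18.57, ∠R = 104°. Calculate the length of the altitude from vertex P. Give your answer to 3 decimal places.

53.081

Law of sines: sin P = p·sin R/r ≈ 0.29118.
Since r ≥ p, only the acute value applies: ∠P ≈ 16.93°.
Then ∠Q = 180° − ∠R − ∠P ≈ 59.07°.
Law of sines gives q = r·sin Q/sin R ≈ 54.706.
Area = ½·r·p·sin Q ≈ 492.86.
The altitude from P has length 2·area/p ≈ 53.081.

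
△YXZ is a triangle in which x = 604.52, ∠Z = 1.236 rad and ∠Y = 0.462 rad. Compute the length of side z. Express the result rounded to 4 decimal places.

The third angle is ∠X = π − ∠Z − ∠Y = 1.444 rad.
Law of sines: z = x·sin Z/sin X ≈ 575.61.

575.6060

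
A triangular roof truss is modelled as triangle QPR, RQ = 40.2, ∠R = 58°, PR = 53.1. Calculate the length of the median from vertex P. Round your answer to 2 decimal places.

45.74

By the law of cosines, QP² = PR² + RQ² − 2·PR·RQ·cos R = 2173.3, so QP ≈ 46.619.
Median from P: ½√(2·QP² + 2·PR² − RQ²) ≈ 45.743.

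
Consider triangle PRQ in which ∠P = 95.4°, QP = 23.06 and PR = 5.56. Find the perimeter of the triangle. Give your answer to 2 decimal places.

52.84

By the law of cosines, RQ² = QP² + PR² − 2·QP·PR·cos P = 586.81, so RQ ≈ 24.224.
Semiperimeter s = (24.224+23.06+5.56)/2 = 26.422.
Perimeter = 24.224 + 23.06 + 5.56 = 52.844.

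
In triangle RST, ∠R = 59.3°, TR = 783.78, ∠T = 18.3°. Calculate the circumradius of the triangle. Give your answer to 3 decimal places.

The third angle is ∠S = 180° − ∠T − ∠R = 102.40°.
Law of sines: ST = TR·sin R/sin S ≈ 690.03.
Law of sines: RS = TR·sin T/sin S ≈ 251.98.
Circumradius = TR/(2 sin S) ≈ 401.25.

401.250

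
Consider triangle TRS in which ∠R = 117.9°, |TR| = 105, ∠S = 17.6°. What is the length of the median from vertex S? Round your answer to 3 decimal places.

271.949

The third angle is ∠T = 180° − ∠R − ∠S = 44.50°.
Law of sines: |RS| = |TR|·sin T/sin S ≈ 243.4.
Law of sines: |ST| = |TR|·sin R/sin S ≈ 306.89.
Median from S: ½√(2·|RS|² + 2·|ST|² − |TR|²) ≈ 271.95.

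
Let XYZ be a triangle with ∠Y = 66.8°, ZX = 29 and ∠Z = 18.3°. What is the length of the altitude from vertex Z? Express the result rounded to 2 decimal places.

h_Z ≈ 28.89

The third angle is ∠X = 180° − ∠Y − ∠Z = 94.90°.
Law of sines: YZ = ZX·sin X/sin Y ≈ 31.436.
Law of sines: XY = ZX·sin Z/sin Y ≈ 9.9069.
Area = ½·ZX·YZ·sin Z ≈ 143.13.
The altitude from Z has length 2·area/XY ≈ 28.894.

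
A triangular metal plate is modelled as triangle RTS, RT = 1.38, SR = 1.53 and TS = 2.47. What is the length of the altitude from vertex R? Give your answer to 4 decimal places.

0.7679

Semiperimeter s = (2.47 + 1.53 + 1.38)/2 = 2.69.
Heron's formula: area = √(2.69·0.22·1.16·1.31) ≈ 0.94831.
The altitude from R has length 2·area/TS ≈ 0.76787.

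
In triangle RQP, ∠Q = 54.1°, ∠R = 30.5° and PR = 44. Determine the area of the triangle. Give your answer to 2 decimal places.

The third angle is ∠P = 180° − ∠R − ∠Q = 95.40°.
Law of sines: QP = PR·sin R/sin Q ≈ 27.569.
Law of sines: RQ = PR·sin P/sin Q ≈ 54.077.
Area = ½·PR·QP·sin P ≈ 603.82.

603.82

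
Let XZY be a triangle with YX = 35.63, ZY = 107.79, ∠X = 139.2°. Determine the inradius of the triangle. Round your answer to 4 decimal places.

r ≈ 8.2200

Law of sines: sin Z = YX·sin X/ZY ≈ 0.21599.
Since ZY ≥ YX, only the acute value applies: ∠Z ≈ 12.47°.
Then ∠Y = 180° − ∠X − ∠Z ≈ 28.33°.
Law of sines gives XZ = ZY·sin Y/sin X ≈ 78.274.
Area = ½·ZY·YX·sin Y ≈ 911.16.
Semiperimeter s = (107.79+35.63+78.274)/2 = 110.85.
Inradius = area/s = 911.16/110.85 ≈ 8.22.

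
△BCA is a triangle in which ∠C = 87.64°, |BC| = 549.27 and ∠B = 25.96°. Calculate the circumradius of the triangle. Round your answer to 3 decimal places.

R ≈ 299.701

The third angle is ∠A = 180° − ∠B − ∠C = 66.40°.
Law of sines: |CA| = |BC|·sin B/sin A ≈ 262.38.
Law of sines: |AB| = |BC|·sin C/sin A ≈ 598.89.
Circumradius = |BC|/(2 sin A) ≈ 299.7.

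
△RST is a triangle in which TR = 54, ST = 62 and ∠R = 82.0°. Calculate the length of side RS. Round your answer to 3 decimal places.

38.892

Law of sines: sin S = TR·sin R/ST ≈ 0.86249.
Since ST ≥ TR, only the acute value applies: ∠S ≈ 59.60°.
Then ∠T = 180° − ∠R − ∠S ≈ 38.40°.
Law of sines gives RS = ST·sin T/sin R ≈ 38.892.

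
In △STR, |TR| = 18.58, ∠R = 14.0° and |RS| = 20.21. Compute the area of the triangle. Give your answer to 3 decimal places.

area ≈ 45.421

Area = ½·|TR|·|RS|·sin R ≈ 45.421.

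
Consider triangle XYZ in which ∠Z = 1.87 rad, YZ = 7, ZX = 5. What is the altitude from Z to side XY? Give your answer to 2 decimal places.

3.44

By the law of cosines, XY² = YZ² + ZX² − 2·YZ·ZX·cos Z = 94.633, so XY ≈ 9.728.
Area = ½·YZ·ZX·sin Z ≈ 16.723.
The altitude from Z has length 2·area/XY ≈ 3.438.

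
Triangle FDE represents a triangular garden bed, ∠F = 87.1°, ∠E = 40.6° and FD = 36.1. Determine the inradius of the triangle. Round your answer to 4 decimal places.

r ≈ 11.6878

The third angle is ∠D = 180° − ∠E − ∠F = 52.30°.
Law of sines: DE = FD·sin F/sin E ≈ 55.401.
Law of sines: EF = FD·sin D/sin E ≈ 43.891.
Area = ½·FD·DE·sin D ≈ 791.22.
Semiperimeter s = (55.401+43.891+36.1)/2 = 67.696.
Inradius = area/s = 791.22/67.696 ≈ 11.688.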